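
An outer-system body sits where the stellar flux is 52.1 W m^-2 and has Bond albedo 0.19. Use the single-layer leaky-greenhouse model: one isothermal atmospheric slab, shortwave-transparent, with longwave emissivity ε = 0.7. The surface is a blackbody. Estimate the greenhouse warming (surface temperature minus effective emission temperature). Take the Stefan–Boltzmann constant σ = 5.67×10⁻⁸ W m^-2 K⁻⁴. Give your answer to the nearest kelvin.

At the top of the atmosphere, σT_e⁴ = S(1−α)/4 = 10.55 W m^-2, giving T_e = 116.8 K.
For a single slab of emissivity ε, T_s⁴ = 2T_e⁴/(2−ε); thus T_s = 116.8·(1.538)^(1/4) = 130.1 K.
The atmosphere warms the surface by 13.28 K.

13 K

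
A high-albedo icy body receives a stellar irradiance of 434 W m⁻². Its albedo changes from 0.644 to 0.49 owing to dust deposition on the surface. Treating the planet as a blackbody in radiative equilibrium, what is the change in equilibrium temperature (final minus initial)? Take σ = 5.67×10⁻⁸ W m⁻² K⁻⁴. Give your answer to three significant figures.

15.2 kelvin

Before: T₁ = [434.0·0.356/(4σ)]^(1/4) = 161.6 K.
After:  T₂ = [434.0·0.51/(4σ)]^(1/4) = 176.7 K.
Change: 176.7 − 161.6 = 15.19 K.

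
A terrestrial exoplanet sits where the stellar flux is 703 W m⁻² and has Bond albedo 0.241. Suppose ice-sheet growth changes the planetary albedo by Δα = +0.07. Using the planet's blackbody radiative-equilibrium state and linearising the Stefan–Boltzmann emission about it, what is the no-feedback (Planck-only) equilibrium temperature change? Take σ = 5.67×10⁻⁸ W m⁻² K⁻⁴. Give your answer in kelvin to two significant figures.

-5.1 kelvin

The baseline emission temperature is T_e = 220.2 K.
ΔF = −(S/4)Δα = −(703.0/4)×(+0.07) = -12.30 W m⁻².
The Planck feedback parameter is 4σT_e³ = 2.423 W m⁻²/K.
ΔT₀ = ΔF/λ_P = -12.30/2.423 = -5.08 K.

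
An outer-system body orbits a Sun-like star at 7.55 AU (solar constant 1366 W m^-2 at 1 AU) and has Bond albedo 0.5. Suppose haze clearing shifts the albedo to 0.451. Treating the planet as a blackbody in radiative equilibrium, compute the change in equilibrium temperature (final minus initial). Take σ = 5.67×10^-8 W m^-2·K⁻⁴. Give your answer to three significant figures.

Irradiance scales as 1/d², so S = 1366 W m^-2 × (1/7.55)² = 23.96 W m^-2.
With α = 0.5, T₁ = 85.26 K.
After:  T₂ = [23.96·0.549/(4σ)]^(1/4) = 87.27 K.
Change: 87.27 − 85.26 = 2.016 K.

2.02 K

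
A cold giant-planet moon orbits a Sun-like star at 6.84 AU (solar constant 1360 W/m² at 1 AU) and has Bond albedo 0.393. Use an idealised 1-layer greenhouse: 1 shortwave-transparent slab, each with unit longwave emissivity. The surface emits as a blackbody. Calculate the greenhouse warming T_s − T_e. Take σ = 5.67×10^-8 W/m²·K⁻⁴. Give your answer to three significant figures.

By the inverse-square law, S = 1360/6.84² = 29.07 W/m².
OLR = S(1−α)/4 = 4.411 W/m²; the top layer radiates at T_e = 93.92 K.
Surface: T_s = (2)^¼·T_e = 111.7 K.
Warming: T_s − T_e = 17.77 K.

17.8 K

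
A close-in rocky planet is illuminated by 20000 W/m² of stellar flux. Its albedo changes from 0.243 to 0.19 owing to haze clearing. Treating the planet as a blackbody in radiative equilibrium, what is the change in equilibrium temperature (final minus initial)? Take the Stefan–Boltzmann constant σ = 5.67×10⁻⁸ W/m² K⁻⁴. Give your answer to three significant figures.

8.67 K

Before: T₁ = [20000·0.757/(4σ)]^(1/4) = 508.3 K.
With α = 0.19, T₂ = 517.0 K.
ΔT = T₂ − T₁ = 8.672 K.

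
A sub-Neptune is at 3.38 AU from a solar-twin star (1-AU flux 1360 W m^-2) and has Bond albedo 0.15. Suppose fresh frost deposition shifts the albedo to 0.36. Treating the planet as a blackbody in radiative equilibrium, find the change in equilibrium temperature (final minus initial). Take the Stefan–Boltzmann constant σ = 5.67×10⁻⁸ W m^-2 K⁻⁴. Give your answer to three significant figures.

Flux at the orbit: S = 1360/(3.38)² = 119.0 W m^-2.
With α = 0.15, T₁ = 145.3 K.
Final:   T₂ = [S(1−0.36)/(4σ)]^(1/4) = 135.4 K.
Change: 135.4 − 145.3 = -9.953 K.

-9.95 K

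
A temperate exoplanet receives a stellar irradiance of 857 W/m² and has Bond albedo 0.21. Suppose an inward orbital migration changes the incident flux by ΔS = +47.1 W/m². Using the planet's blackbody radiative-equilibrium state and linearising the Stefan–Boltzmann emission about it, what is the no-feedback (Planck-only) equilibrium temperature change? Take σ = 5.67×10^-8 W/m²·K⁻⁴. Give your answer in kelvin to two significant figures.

3.2 kelvin

The baseline emission temperature is T_e = 233.7 K.
ΔF = Δ[S(1−α)]/4 = (1−0.21)·+47.1/4 = 9.302 W/m².
Linearising σT⁴ gives d(σT⁴)/dT = 4σT_e³ = 2.896 W/m² per K.
ΔT₀ = ΔF/λ_P = 9.302/2.896 = 3.21 K.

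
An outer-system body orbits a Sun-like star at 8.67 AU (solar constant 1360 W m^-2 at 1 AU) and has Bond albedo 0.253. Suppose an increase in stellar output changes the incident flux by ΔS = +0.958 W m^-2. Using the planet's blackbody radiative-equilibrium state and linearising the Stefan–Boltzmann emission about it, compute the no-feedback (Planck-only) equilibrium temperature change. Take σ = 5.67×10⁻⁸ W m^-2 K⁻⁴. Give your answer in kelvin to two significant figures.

1.2 kelvin

Irradiance scales as 1/d², so S = 1360 W m^-2 × (1/8.67)² = 18.09 W m^-2.
The baseline emission temperature is T_e = 87.86 K.
ΔF = Δ[S(1−α)]/4 = (1−0.253)·+0.958/4 = 0.1789 W m^-2.
Planck response: λ_P = 4σT_e³ = 4·5.67×10⁻⁸·(87.86)³ = 0.1538 W m^-2/K.
ΔT₀ = ΔF/λ_P = 0.1789/0.1538 = 1.16 K.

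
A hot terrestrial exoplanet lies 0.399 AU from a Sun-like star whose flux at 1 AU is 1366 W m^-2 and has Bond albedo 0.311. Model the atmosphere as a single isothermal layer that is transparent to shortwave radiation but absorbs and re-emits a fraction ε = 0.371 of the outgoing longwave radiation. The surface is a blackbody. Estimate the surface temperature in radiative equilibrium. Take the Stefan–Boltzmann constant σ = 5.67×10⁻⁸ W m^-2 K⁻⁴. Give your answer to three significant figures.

By the inverse-square law, S = 1366/0.399² = 8580 W m^-2.
At the top of the atmosphere, σT_e⁴ = S(1−α)/4 = 1478 W m^-2, giving T_e = 401.8 K.
For a single slab of emissivity ε, T_s⁴ = 2T_e⁴/(2−ε); thus T_s = 401.8·(1.228)^(1/4) = 423.0 K.

423 kelvin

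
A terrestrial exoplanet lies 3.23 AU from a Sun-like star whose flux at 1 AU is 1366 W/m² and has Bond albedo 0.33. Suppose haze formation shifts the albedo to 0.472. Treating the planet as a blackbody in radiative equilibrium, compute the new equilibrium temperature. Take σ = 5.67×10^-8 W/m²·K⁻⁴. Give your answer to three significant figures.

132 K

Irradiance scales as 1/d², so S = 1366 W/m² × (1/3.23)² = 130.9 W/m².
With the new albedo, S(1−α₂)/4 = 17.28 W/m², so T₂ = 132.1 K.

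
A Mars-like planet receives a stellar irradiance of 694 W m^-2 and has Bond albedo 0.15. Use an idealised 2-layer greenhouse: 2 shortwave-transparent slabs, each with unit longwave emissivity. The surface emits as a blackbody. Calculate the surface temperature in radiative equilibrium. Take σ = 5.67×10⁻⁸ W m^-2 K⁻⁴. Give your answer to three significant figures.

297 kelvin

Top-of-atmosphere balance: σT_e⁴ = S(1−α)/4 = 147.5 W m^-2 → T_e = 225.8 K.
Layer-by-layer balance gives σT_s⁴ = (N+1)σT_e⁴, so T_s = 3^¼·225.8 = 297.2 K.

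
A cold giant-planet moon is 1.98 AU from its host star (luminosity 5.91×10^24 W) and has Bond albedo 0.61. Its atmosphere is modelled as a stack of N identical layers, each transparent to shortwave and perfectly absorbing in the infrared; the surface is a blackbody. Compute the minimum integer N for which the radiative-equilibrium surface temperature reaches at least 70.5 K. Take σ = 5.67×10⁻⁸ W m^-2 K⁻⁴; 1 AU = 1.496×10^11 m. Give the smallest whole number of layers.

2

d = 1.98 × 1.496×10^11 m = 2.962×10^11 m.
Spreading L over a sphere of radius d: S = 5.91×10^24/(4π·2.96×10^11²) = 5.360 W m^-2.
The effective emission temperature is T_e = [S(1−α)/(4σ)]^¼ = 55.10 K.
Since T_s⁴ = (N+1)T_e⁴, we need N ≥ (T_s/T_e)⁴ − 1 = 1.680.
Rounding up, N = 2.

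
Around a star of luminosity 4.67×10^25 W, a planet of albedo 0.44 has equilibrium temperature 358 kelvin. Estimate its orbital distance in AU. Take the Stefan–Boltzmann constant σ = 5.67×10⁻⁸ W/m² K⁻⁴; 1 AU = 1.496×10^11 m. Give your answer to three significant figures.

0.158 AU

Energy balance gives S = 4σT⁴/(1−α) = 6653 W/m².
From L = 4πd²S, d = √(4.67×10^25/(4π·6653)) = 2.364×10^10 m = 0.1580 AU.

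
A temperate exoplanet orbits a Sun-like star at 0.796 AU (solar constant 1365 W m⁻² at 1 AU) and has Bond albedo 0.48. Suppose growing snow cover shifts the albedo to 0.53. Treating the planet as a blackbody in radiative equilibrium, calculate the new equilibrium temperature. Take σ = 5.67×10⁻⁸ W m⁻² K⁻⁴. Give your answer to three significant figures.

By the inverse-square law, S = 1365/0.796² = 2154 W m⁻².
New equilibrium: T₂ = [(1−0.53)·2154/(4σ)]^(1/4) = 258.5 K.

258 kelvin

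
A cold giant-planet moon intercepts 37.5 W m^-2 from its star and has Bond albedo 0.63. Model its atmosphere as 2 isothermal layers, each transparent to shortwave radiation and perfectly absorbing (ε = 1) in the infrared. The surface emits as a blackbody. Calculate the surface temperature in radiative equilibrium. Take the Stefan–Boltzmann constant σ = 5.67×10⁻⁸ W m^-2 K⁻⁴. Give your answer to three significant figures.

116 K

Top-of-atmosphere balance: σT_e⁴ = S(1−α)/4 = 3.469 W m^-2 → T_e = 88.44 K.
For an N-layer opaque stack, T_s⁴ = (N+1)T_e⁴, hence T_s = (3)^(1/4)×88.44 K = 116.4 K.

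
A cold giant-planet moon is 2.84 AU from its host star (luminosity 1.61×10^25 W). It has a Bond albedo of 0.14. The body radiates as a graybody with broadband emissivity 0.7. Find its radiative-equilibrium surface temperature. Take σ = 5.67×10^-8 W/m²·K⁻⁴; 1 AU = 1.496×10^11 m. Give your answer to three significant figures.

d = 2.84 × 1.496×10^11 m = 4.249×10^11 m.
S = L/(4πd²) = 7.098 W/m².
Absorbed flux (global mean): S(1−α)/4 = 7.098·0.86/4 = 1.526 W/m².
Equating to εσT⁴ with ε = 0.7: T = (1.526/0.7σ)^(1/4) = 78.74 K.

78.7 K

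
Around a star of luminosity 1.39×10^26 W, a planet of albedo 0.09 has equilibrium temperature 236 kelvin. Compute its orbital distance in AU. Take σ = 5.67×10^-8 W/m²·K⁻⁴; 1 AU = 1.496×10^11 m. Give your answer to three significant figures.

Energy balance gives S = 4σT⁴/(1−α) = 773.1 W/m².
S = L/(4πd²) → d = √(L/4πS) = √(1.39×10^26/(4π·773.1)) = 1.196×10^11 m = 0.7996 AU.

0.800 AU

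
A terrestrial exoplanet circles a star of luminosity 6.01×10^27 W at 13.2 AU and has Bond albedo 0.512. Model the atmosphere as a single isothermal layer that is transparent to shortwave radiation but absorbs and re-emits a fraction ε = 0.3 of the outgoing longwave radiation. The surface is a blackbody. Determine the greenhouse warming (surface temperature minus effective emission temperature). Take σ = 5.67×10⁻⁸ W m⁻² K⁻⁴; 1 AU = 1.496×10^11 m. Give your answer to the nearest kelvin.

5 K

Orbital distance: d = 13.2 AU = 1.975×10^12 m.
Flux at the orbit: S = L/(4πd²) = 6.01×10^27/(4π·(1.97×10^12)²) = 122.6 W m⁻².
The planet radiates to space at T_e = [S(1−α)/(4σ)]^(1/4) = 127.5 K.
The surface balance (absorbed SW + ε·downward IR = σT_s⁴) with T_a⁴ = T_s⁴/2 reduces to T_s = T_e·[2/(2−ε)]^¼ = 132.7 K.
Greenhouse warming: T_s − T_e = 5.285 K.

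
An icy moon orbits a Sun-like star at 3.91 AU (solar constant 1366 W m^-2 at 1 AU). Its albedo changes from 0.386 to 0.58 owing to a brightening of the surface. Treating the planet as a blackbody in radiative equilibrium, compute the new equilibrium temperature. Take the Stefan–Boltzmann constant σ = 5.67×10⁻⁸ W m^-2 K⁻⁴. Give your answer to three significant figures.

113 kelvin

By the inverse-square law, S = 1366/3.91² = 89.35 W m^-2.
With the new albedo, S(1−α₂)/4 = 9.382 W m^-2, so T₂ = 113.4 K.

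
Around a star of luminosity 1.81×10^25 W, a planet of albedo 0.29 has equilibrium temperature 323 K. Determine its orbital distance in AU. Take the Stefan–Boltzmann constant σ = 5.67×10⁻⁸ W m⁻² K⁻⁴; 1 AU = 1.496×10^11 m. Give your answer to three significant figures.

0.136 AU

Energy balance gives S = 4σT⁴/(1−α) = 3477 W m⁻².
S = L/(4πd²) → d = √(L/4πS) = √(1.81×10^25/(4π·3477)) = 2.035×10^10 m = 0.1361 AU.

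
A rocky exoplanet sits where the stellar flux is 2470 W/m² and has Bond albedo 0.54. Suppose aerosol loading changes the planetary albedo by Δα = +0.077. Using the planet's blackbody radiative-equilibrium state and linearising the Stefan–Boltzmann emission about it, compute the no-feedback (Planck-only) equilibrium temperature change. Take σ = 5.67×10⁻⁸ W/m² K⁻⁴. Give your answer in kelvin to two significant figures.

-11 K

Reference equilibrium: T_e = [S(1−α)/(4σ)]^(1/4) = 266.0 K.
The change in absorbed flux is Δ[S(1−α)/4] = −SΔα/4 = -47.55 W/m².
Planck response: λ_P = 4σT_e³ = 4·5.67×10⁻⁸·(266.0)³ = 4.271 W/m²/K.
So ΔT₀ = -47.55/4.271 = -11.1 K.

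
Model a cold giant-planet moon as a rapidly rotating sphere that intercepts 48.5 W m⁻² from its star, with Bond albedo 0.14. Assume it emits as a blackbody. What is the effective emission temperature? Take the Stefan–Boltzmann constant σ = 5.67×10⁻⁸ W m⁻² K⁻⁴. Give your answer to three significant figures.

116 kelvin

The planet absorbs (1−α)S over its disc πR² and re-emits over 4πR², so the mean absorbed flux is (1−0.14)·48.50/4 = 10.43 W m⁻².
Balancing against σT⁴: T = (10.43/5.67×10⁻⁸)^(1/4) = 116.5 K.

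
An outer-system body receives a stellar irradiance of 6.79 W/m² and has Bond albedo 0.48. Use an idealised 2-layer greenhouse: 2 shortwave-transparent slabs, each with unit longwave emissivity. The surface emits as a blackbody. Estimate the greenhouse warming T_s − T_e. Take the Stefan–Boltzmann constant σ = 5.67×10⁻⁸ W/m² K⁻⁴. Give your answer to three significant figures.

The effective emission temperature is T_e = [S(1−α)/(4σ)]^¼ = 62.81 K.
Surface: T_s = (3)^¼·T_e = 82.67 K.
Warming: T_s − T_e = 19.85 K.

19.9 K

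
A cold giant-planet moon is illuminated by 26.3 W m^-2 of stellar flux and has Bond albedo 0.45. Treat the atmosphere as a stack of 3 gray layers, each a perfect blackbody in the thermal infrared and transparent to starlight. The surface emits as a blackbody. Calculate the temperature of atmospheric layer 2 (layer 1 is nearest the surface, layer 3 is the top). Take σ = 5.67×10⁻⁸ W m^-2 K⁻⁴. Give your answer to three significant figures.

106 K

The effective emission temperature is T_e = [S(1−α)/(4σ)]^¼ = 89.37 K.
In the N-layer model, layer k (counted from the surface) has T_k = (N+1−k)^(1/4)·T_e.
T_2 = (2)^(1/4)·89.37 = 106.3 K.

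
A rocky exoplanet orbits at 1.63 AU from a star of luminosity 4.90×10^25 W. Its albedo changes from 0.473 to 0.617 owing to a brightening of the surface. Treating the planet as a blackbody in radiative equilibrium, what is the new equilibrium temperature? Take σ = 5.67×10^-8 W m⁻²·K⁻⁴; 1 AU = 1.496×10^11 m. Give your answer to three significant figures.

d = 1.63 × 1.496×10^11 m = 2.438×10^11 m.
Spreading L over a sphere of radius d: S = 4.90×10^25/(4π·2.44×10^11²) = 65.58 W m⁻².
New equilibrium: T₂ = [(1−0.617)·65.58/(4σ)]^(1/4) = 102.6 K.

103 K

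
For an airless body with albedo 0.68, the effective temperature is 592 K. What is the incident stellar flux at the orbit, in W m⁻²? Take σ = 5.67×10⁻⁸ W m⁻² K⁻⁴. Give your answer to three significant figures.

Invert the energy balance for S: S = 4σT⁴/(1−α).
σT⁴ = 5.67×10⁻⁸·(592)⁴ = 6964 W m⁻².
S = 4·6964/0.32 = 87050 W m⁻².

87100 W m⁻²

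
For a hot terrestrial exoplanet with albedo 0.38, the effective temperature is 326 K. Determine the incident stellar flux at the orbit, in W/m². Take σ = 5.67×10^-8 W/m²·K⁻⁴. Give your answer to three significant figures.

Invert the energy balance for S: S = 4σT⁴/(1−α).
σT⁴ = 5.67×10⁻⁸·(326)⁴ = 640.4 W/m².
So S = 4×640.4/(1−0.38) = 4132 W/m².

4130 W/m²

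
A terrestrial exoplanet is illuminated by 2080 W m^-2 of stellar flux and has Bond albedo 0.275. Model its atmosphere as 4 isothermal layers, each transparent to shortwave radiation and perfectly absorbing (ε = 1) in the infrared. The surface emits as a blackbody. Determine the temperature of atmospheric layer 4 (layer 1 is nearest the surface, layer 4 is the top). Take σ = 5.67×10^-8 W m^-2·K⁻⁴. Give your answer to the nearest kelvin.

286 K

Top-of-atmosphere balance: σT_e⁴ = S(1−α)/4 = 377.0 W m^-2 → T_e = 285.6 K.
The net upward flux σT_e⁴ is constant between every pair of levels, so T_k⁴ = (N+1−k)T_e⁴.
With k = 4: T_4 = (4+1−4)^¼·285.6 K = 285.6 K.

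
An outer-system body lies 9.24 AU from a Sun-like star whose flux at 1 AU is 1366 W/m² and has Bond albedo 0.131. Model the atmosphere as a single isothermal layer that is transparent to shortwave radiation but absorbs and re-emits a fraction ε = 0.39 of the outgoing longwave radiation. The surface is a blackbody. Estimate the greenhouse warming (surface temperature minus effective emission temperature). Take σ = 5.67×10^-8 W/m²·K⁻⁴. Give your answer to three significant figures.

Irradiance scales as 1/d², so S = 1366 W/m² × (1/9.24)² = 16.00 W/m².
The planet radiates to space at T_e = [S(1−α)/(4σ)]^(1/4) = 88.49 K.
For a single slab of emissivity ε, T_s⁴ = 2T_e⁴/(2−ε); thus T_s = 88.49·(1.242)^(1/4) = 93.42 K.
T_s − T_e = 93.42 − 88.49 = 4.931 K.

4.93 K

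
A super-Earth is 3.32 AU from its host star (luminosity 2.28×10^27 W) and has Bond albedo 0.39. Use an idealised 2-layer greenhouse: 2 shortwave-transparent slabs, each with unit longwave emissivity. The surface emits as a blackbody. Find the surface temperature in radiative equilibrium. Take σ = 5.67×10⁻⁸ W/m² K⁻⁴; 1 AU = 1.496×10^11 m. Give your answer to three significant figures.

278 K

d = 3.32 × 1.496×10^11 m = 4.967×10^11 m.
Flux at the orbit: S = L/(4πd²) = 2.28×10^27/(4π·(4.97×10^11)²) = 735.5 W/m².
OLR = S(1−α)/4 = 112.2 W/m²; the top layer radiates at T_e = 210.9 K.
For an N-layer opaque stack, T_s⁴ = (N+1)T_e⁴, hence T_s = (3)^(1/4)×210.9 K = 277.6 K.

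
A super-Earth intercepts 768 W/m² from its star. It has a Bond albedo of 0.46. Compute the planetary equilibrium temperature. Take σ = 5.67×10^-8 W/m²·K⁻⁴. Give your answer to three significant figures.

207 kelvin

The planet absorbs (1−α)S over its disc πR² and re-emits over 4πR², so the mean absorbed flux is (1−0.46)·768.0/4 = 103.7 W/m².
Set σT⁴ = 103.7 → T = (103.7/σ)^(1/4) = 206.8 K.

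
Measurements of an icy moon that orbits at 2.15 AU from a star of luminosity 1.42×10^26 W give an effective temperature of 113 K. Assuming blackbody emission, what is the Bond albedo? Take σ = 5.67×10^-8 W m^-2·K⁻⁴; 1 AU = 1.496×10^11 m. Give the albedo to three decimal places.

d = 2.15 × 1.496×10^11 m = 3.216×10^11 m.
Spreading L over a sphere of radius d: S = 1.42×10^26/(4π·3.22×10^11²) = 109.2 W m^-2.
From σT⁴ = S(1−α)/4 we invert for α: 1−α = 4σT⁴/S.
σT⁴ = 9.245 W m^-2, so 4σT⁴ = 36.98 W m^-2.
1−α = 36.98/109.2 = 0.3385, so α = 0.6615.

0.661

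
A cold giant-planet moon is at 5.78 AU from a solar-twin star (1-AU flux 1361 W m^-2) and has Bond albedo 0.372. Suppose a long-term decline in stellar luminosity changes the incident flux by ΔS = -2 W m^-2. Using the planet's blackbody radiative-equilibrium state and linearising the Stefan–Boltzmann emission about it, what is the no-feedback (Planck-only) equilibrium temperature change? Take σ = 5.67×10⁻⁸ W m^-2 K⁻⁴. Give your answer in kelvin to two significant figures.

-1.3 kelvin

By the inverse-square law, S = 1361/5.78² = 40.74 W m^-2.
The baseline emission temperature is T_e = 103.1 K.
TOA radiative forcing: ΔF = (1−α)ΔS/4 = 0.628·(-2)/4 = -0.3140 W m^-2.
Linearising σT⁴ gives d(σT⁴)/dT = 4σT_e³ = 0.2482 W m^-2 per K.
Hence the no-feedback warming is ΔF/(4σT_e³) = -1.26 K.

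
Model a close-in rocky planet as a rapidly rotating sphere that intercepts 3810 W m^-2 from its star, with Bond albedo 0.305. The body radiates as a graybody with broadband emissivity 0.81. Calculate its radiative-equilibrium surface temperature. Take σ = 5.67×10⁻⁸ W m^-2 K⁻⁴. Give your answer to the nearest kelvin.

The planet absorbs (1−α)S over its disc πR² and re-emits over 4πR², so the mean absorbed flux is (1−0.305)·3810/4 = 662.0 W m^-2.
Equating to εσT⁴ with ε = 0.81: T = (662.0/0.81σ)^(1/4) = 346.5 K.

346 K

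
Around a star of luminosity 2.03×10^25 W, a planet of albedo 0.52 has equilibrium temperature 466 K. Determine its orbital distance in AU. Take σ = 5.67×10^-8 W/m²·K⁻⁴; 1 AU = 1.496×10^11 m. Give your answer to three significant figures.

0.0569 AU

Required flux: S = 4σT⁴/(1−α) = 22280 W/m².
Then d = [L/(4πS)]^(1/2) = 8.515×10^9 m, i.e. 0.05692 AU.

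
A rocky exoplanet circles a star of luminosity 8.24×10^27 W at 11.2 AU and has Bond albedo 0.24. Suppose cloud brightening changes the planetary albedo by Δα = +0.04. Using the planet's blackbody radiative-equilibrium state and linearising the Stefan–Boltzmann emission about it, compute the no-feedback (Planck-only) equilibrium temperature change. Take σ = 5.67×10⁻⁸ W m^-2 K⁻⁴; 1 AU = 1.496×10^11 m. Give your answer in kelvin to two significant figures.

-2.2 kelvin

Orbital distance: d = 11.2 AU = 1.676×10^12 m.
Spreading L over a sphere of radius d: S = 8.24×10^27/(4π·1.68×10^12²) = 233.6 W m^-2.
Unperturbed T_e = [233.6·(1−0.24)/(4σ)]^¼ = 167.3 K.
The change in absorbed flux is Δ[S(1−α)/4] = −SΔα/4 = -2.336 W m^-2.
The Planck feedback parameter is 4σT_e³ = 1.061 W m^-2/K.
Hence the no-feedback warming is ΔF/(4σT_e³) = -2.20 K.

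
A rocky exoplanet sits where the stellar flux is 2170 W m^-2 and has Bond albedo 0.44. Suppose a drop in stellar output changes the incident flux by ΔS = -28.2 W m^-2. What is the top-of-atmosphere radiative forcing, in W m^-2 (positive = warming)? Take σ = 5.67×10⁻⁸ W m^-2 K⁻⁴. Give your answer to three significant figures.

Only a fraction (1−α) is absorbed and it's spread over 4πR², so ΔF = (1−α)ΔS/4 = -3.948 W m^-2.

-3.95 W m^-2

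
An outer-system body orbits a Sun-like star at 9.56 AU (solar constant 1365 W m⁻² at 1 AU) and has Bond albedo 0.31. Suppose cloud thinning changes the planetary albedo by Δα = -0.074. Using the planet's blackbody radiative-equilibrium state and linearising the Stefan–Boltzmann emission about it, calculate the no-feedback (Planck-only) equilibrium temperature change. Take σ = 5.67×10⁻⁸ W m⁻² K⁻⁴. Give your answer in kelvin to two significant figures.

Flux at the orbit: S = 1365/(9.56)² = 14.94 W m⁻².
The baseline emission temperature is T_e = 82.10 K.
ΔF = −(S/4)Δα = −(14.94/4)×(-0.074) = 0.2763 W m⁻².
Linearising σT⁴ gives d(σT⁴)/dT = 4σT_e³ = 0.1255 W m⁻² per K.
So ΔT₀ = 0.2763/0.1255 = 2.20 K.

2.2 kelvin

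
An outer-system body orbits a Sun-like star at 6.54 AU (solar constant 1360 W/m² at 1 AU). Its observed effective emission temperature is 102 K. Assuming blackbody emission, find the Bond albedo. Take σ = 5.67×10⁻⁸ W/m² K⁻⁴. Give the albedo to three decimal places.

Flux at the orbit: S = 1360/(6.54)² = 31.80 W/m².
Energy balance: S(1−α)/4 = σT⁴, so 1−α = 4σT⁴/S.
σT⁴ = 6.137 W/m², so 4σT⁴ = 24.55 W/m².
1−α = 24.55/31.80 = 0.7721, so α = 0.2279.

0.228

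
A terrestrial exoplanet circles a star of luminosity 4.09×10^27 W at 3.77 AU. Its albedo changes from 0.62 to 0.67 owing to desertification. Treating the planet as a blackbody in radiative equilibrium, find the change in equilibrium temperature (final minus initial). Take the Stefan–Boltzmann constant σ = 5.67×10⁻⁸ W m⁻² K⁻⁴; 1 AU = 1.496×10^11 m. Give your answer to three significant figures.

-7.05 K

Orbital distance: d = 3.77 AU = 5.640×10^11 m.
Spreading L over a sphere of radius d: S = 4.09×10^27/(4π·5.64×10^11²) = 1023 W m⁻².
With α = 0.62, T₁ = 203.5 K.
With α = 0.67, T₂ = 196.4 K.
Change: 196.4 − 203.5 = -7.052 K.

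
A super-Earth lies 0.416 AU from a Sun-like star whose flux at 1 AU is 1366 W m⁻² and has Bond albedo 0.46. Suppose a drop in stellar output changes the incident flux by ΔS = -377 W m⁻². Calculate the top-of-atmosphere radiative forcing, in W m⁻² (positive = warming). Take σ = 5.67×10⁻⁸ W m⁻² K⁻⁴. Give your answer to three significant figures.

Flux at the orbit: S = 1366/(0.416)² = 7893 W m⁻².
TOA radiative forcing: ΔF = (1−α)ΔS/4 = 0.54·(-377)/4 = -50.90 W m⁻².

-50.9 W m⁻²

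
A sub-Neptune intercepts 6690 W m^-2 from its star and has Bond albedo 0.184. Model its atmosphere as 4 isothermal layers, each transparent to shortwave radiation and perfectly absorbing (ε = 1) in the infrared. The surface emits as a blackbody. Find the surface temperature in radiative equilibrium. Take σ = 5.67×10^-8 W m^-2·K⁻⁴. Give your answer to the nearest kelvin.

589 K

OLR = S(1−α)/4 = 1365 W m^-2; the top layer radiates at T_e = 393.9 K.
For an N-layer opaque stack, T_s⁴ = (N+1)T_e⁴, hence T_s = (5)^(1/4)×393.9 K = 589.0 K.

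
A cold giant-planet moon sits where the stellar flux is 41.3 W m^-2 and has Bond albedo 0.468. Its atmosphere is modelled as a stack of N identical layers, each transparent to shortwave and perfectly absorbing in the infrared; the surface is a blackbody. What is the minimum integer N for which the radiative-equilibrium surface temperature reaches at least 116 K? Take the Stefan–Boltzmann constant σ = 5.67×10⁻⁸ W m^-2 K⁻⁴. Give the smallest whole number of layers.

1

Top-of-atmosphere balance: σT_e⁴ = S(1−α)/4 = 5.493 W m^-2 → T_e = 99.21 K.
Since T_s⁴ = (N+1)T_e⁴, we need N ≥ (T_s/T_e)⁴ − 1 = 0.869.
The minimum whole number is N = 1.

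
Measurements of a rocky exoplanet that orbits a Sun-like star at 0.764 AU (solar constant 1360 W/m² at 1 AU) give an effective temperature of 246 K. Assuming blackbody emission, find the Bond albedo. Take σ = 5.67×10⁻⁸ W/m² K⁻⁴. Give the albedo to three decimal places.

0.644

Flux at the orbit: S = 1360/(0.764)² = 2330 W/m².
Rearranging the radiative balance, α = 1 − 4σT⁴/S.
4σT⁴ = 4·5.67×10⁻⁸·(246)⁴ = 830.6 W/m².
Hence α = 1 − 830.6/2330 = 0.6435.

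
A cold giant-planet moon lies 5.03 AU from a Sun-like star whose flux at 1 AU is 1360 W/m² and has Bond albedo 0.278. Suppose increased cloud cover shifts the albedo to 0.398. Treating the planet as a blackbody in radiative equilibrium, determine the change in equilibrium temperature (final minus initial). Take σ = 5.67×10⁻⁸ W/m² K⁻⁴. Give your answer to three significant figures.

-5.08 kelvin

Flux at the orbit: S = 1360/(5.03)² = 53.75 W/m².
Initial: T₁ = [S(1−0.278)/(4σ)]^(1/4) = 114.4 K.
After:  T₂ = [53.75·0.602/(4σ)]^(1/4) = 109.3 K.
Change: 109.3 − 114.4 = -5.081 K.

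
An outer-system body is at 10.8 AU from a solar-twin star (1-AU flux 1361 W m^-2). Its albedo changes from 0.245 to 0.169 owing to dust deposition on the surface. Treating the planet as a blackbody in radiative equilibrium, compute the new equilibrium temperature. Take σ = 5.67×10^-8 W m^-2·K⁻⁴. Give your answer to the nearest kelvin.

81 K

By the inverse-square law, S = 1361/10.8² = 11.67 W m^-2.
New equilibrium: T₂ = [(1−0.169)·11.67/(4σ)]^(1/4) = 80.86 K.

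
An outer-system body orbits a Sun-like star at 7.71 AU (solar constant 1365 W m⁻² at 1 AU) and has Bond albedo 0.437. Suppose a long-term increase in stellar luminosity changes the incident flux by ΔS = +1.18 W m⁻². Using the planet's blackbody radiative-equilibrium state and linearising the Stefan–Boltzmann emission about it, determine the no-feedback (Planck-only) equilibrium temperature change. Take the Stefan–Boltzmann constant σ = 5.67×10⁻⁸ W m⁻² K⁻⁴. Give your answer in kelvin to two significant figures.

1.1 K

Irradiance scales as 1/d², so S = 1365 W m⁻² × (1/7.71)² = 22.96 W m⁻².
Reference equilibrium: T_e = [S(1−α)/(4σ)]^(1/4) = 86.89 K.
Only a fraction (1−α) is absorbed and it's spread over 4πR², so ΔF = (1−α)ΔS/4 = 0.1661 W m⁻².
Planck response: λ_P = 4σT_e³ = 4·5.67×10⁻⁸·(86.89)³ = 0.1488 W m⁻²/K.
ΔT₀ = ΔF/λ_P = 0.1661/0.1488 = 1.12 K.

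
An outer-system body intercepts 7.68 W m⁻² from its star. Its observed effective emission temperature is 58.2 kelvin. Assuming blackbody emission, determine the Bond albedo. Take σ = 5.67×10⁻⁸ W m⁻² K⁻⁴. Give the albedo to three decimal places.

0.661

Rearranging the radiative balance, α = 1 − 4σT⁴/S.
σT⁴ = 0.6505 W m⁻², so 4σT⁴ = 2.602 W m⁻².
Hence α = 1 − 2.602/7.680 = 0.6612.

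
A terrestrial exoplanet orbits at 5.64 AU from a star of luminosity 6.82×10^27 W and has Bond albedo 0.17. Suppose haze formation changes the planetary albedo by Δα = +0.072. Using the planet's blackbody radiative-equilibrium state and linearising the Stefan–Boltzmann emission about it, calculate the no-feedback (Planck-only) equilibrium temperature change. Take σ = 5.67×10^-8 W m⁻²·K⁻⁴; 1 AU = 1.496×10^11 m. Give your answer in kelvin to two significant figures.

-5.0 kelvin

Orbital distance: d = 5.64 AU = 8.437×10^11 m.
Spreading L over a sphere of radius d: S = 6.82×10^27/(4π·8.44×10^11²) = 762.3 W m⁻².
Unperturbed T_e = [762.3·(1−0.17)/(4σ)]^¼ = 229.8 K.
ΔF = −(S/4)Δα = −(762.3/4)×(+0.072) = -13.72 W m⁻².
Planck response: λ_P = 4σT_e³ = 4·5.67×10⁻⁸·(229.8)³ = 2.753 W m⁻²/K.
Hence the no-feedback warming is ΔF/(4σT_e³) = -4.98 K.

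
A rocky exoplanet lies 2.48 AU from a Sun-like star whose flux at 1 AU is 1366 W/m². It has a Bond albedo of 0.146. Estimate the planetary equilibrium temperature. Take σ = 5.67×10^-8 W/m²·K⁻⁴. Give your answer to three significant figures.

Irradiance scales as 1/d², so S = 1366 W/m² × (1/2.48)² = 222.1 W/m².
Averaging over the sphere, the absorbed flux is S(1−α)/4 = 47.42 W/m².
In equilibrium σT⁴ equals this, so T = 170.1 K.

170 K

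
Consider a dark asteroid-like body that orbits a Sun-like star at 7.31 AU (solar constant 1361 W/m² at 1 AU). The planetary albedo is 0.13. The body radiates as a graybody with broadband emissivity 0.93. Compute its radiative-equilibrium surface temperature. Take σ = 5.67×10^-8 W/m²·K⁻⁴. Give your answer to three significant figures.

By the inverse-square law, S = 1361/7.31² = 25.47 W/m².
The planet absorbs (1−α)S over its disc πR² and re-emits over 4πR², so the mean absorbed flux is (1−0.13)·25.47/4 = 5.540 W/m².
Radiative balance εσT⁴ = 5.540 gives T = [5.540/(0.93·σ)]^(1/4) = 101.2 K.

101 kelvin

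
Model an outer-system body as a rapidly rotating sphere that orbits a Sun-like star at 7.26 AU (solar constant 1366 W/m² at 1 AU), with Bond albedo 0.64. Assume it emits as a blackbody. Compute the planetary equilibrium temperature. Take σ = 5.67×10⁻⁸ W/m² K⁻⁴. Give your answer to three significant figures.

80.1 kelvin

Flux at the orbit: S = 1366/(7.26)² = 25.92 W/m².
Absorbed flux (global mean): S(1−α)/4 = 25.92·0.36/4 = 2.332 W/m².
In equilibrium σT⁴ equals this, so T = 80.09 K.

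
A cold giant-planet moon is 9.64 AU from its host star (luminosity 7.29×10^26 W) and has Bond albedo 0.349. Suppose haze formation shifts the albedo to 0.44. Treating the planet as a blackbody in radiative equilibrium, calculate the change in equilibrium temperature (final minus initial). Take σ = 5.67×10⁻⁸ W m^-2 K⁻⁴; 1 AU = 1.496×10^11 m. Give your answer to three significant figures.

-3.49 kelvin

d = 9.64 × 1.496×10^11 m = 1.442×10^12 m.
S = L/(4πd²) = 27.89 W m^-2.
Before: T₁ = [27.89·0.651/(4σ)]^(1/4) = 94.59 K.
Final:   T₂ = [S(1−0.44)/(4σ)]^(1/4) = 91.10 K.
Change: 91.10 − 94.59 = -3.495 K.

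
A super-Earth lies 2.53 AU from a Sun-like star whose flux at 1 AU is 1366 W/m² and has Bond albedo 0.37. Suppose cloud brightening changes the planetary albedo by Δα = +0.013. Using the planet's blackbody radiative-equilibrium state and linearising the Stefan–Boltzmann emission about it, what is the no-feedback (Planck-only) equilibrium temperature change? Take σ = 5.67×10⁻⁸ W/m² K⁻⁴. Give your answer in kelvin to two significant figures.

-0.80 K

Irradiance scales as 1/d², so S = 1366 W/m² × (1/2.53)² = 213.4 W/m².
The baseline emission temperature is T_e = 156.0 K.
ΔF = −(S/4)Δα = −(213.4/4)×(+0.013) = -0.6936 W/m².
Linearising σT⁴ gives d(σT⁴)/dT = 4σT_e³ = 0.8616 W/m² per K.
ΔT₀ = ΔF/λ_P = -0.6936/0.8616 = -0.805 K.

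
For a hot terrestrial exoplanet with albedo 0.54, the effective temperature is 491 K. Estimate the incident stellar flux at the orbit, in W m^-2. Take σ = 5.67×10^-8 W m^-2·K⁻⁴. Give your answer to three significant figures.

28700 W m^-2

Invert the energy balance for S: S = 4σT⁴/(1−α).
σT⁴ = 5.67×10⁻⁸·(491)⁴ = 3295 W m^-2.
S = 4·3295/0.46 = 28660 W m^-2.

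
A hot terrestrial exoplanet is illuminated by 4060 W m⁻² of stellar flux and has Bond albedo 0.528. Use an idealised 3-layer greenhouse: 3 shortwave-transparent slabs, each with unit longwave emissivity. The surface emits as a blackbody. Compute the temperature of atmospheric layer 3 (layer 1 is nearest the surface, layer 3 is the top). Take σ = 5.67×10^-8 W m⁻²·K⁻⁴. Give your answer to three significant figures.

303 K

OLR = S(1−α)/4 = 479.1 W m⁻²; the top layer radiates at T_e = 303.2 K.
Each opaque layer satisfies 2T_j⁴ = T_{j−1}⁴ + T_{j+1}⁴, giving T_k⁴ = (N+1−k)T_e⁴.
With k = 3: T_3 = (3+1−3)^¼·303.2 K = 303.2 K.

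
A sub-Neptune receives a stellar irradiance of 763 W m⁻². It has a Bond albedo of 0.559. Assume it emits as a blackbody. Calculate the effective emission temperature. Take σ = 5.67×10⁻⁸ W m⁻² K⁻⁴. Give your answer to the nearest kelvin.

196 K

Averaging over the sphere, the absorbed flux is S(1−α)/4 = 84.12 W m⁻².
Balancing against σT⁴: T = (84.12/5.67×10⁻⁸)^(1/4) = 196.3 K.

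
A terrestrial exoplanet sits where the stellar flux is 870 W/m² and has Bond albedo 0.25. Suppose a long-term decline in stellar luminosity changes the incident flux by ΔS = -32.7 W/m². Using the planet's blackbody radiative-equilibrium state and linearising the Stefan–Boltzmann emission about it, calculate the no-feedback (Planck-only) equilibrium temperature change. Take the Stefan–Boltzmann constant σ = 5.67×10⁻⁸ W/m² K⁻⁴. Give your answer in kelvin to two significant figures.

The baseline emission temperature is T_e = 231.6 K.
Only a fraction (1−α) is absorbed and it's spread over 4πR², so ΔF = (1−α)ΔS/4 = -6.131 W/m².
Planck response: λ_P = 4σT_e³ = 4·5.67×10⁻⁸·(231.6)³ = 2.817 W/m²/K.
Hence the no-feedback warming is ΔF/(4σT_e³) = -2.18 K.

-2.2 kelvin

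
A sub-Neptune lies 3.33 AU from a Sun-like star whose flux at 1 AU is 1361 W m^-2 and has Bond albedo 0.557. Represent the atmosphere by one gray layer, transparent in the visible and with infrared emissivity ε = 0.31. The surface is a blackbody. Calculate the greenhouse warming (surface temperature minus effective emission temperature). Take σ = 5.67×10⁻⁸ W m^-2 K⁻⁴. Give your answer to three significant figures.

5.35 K

By the inverse-square law, S = 1361/3.33² = 122.7 W m^-2.
Effective emission temperature (TOA balance): σT_e⁴ = S(1−α)/4 = 13.59 W m^-2 → T_e = 124.4 K.
For a single slab of emissivity ε, T_s⁴ = 2T_e⁴/(2−ε); thus T_s = 124.4·(1.183)^(1/4) = 129.8 K.
The atmosphere warms the surface by 5.351 K.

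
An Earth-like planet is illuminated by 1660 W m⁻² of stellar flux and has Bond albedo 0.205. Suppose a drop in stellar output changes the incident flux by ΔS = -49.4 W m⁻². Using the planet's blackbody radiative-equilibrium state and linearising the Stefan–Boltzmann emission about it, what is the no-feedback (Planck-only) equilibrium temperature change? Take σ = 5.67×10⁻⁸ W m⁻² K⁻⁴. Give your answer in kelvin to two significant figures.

-2.1 K

The baseline emission temperature is T_e = 276.2 K.
ΔF = Δ[S(1−α)]/4 = (1−0.205)·-49.4/4 = -9.818 W m⁻².
Linearising σT⁴ gives d(σT⁴)/dT = 4σT_e³ = 4.778 W m⁻² per K.
Hence the no-feedback warming is ΔF/(4σT_e³) = -2.05 K.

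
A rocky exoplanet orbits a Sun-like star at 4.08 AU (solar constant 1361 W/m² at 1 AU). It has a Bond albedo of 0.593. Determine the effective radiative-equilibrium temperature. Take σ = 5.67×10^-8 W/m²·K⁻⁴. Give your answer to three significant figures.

110 K

Flux at the orbit: S = 1361/(4.08)² = 81.76 W/m².
Absorbed flux (global mean): S(1−α)/4 = 81.76·0.407/4 = 8.319 W/m².
Set σT⁴ = 8.319 → T = (8.319/σ)^(1/4) = 110.1 K.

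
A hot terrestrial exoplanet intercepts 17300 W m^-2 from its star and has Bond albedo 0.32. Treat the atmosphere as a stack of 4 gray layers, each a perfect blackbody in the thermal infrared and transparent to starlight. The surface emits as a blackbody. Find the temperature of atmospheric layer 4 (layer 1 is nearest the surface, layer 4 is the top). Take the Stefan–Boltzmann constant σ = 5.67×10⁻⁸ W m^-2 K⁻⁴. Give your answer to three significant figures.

OLR = S(1−α)/4 = 2941 W m^-2; the top layer radiates at T_e = 477.2 K.
In the N-layer model, layer k (counted from the surface) has T_k = (N+1−k)^(1/4)·T_e.
T_4 = (1)^(1/4)·477.2 = 477.2 K.

477 K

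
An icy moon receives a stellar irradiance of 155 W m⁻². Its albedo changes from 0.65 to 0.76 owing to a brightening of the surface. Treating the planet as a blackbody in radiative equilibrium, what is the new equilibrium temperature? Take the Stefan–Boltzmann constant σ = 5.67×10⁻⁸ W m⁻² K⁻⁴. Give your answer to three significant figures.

113 kelvin

T₂ = [S(1−α₂)/(4σ)]^(1/4) = [155.0·0.24/(4σ)]^(1/4) = 113.2 K.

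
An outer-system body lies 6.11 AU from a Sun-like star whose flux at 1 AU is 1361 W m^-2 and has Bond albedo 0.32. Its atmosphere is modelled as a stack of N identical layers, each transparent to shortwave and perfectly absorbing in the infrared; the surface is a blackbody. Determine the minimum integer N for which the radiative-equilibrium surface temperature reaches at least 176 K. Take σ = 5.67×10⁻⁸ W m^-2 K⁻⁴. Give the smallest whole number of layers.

Irradiance scales as 1/d², so S = 1361 W m^-2 × (1/6.11)² = 36.46 W m^-2.
The effective emission temperature is T_e = [S(1−α)/(4σ)]^¼ = 102.2 K.
T_s = (N+1)^(1/4)·T_e ≥ 176 K requires N+1 ≥ (T_s/T_e)⁴ = (176/102.2)⁴ = 8.778.
Rounding up, N = 8.

8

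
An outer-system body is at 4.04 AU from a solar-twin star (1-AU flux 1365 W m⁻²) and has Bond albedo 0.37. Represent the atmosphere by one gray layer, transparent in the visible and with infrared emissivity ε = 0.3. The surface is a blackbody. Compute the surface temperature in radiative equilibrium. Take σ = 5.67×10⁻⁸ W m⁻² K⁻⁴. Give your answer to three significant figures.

129 K

Irradiance scales as 1/d², so S = 1365 W m⁻² × (1/4.04)² = 83.63 W m⁻².
At the top of the atmosphere, σT_e⁴ = S(1−α)/4 = 13.17 W m⁻², giving T_e = 123.5 K.
Surface balance with a leaky layer gives σT_s⁴ = σT_e⁴·2/(2−ε), so T_s = T_e·[2/(2−0.3)]^(1/4) = 128.6 K.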